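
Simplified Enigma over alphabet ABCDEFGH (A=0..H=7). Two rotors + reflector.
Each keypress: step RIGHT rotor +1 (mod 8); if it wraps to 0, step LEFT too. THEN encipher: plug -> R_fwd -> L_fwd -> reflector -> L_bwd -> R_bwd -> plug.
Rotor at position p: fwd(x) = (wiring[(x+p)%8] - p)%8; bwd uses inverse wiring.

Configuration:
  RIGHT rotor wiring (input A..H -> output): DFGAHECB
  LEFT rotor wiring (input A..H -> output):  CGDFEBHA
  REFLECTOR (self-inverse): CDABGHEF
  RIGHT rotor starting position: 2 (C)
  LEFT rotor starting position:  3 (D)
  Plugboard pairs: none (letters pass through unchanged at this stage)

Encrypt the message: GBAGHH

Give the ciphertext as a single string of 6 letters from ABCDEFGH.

Answer: HEEHAC

Derivation:
Char 1 ('G'): step: R->3, L=3; G->plug->G->R->C->L->G->refl->E->L'->D->R'->H->plug->H
Char 2 ('B'): step: R->4, L=3; B->plug->B->R->A->L->C->refl->A->L'->H->R'->E->plug->E
Char 3 ('A'): step: R->5, L=3; A->plug->A->R->H->L->A->refl->C->L'->A->R'->E->plug->E
Char 4 ('G'): step: R->6, L=3; G->plug->G->R->B->L->B->refl->D->L'->G->R'->H->plug->H
Char 5 ('H'): step: R->7, L=3; H->plug->H->R->D->L->E->refl->G->L'->C->R'->A->plug->A
Char 6 ('H'): step: R->0, L->4 (L advanced); H->plug->H->R->B->L->F->refl->H->L'->G->R'->C->plug->C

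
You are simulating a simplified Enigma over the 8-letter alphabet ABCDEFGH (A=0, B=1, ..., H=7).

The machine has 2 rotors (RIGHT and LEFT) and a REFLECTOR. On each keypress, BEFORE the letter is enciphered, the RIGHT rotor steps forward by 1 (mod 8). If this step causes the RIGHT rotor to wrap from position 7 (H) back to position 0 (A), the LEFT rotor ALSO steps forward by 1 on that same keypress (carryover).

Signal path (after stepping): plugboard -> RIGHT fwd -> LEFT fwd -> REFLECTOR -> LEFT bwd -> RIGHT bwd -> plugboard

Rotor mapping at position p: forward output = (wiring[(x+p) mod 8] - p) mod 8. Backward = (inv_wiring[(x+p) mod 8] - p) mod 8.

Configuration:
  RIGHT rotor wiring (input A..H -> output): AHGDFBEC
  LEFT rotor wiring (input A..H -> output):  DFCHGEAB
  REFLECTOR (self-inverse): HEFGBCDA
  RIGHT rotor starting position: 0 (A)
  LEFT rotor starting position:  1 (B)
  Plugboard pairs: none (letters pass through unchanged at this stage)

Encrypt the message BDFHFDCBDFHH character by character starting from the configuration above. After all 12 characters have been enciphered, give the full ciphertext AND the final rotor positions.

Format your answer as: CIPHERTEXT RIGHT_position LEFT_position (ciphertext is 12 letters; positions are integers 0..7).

Char 1 ('B'): step: R->1, L=1; B->plug->B->R->F->L->H->refl->A->L'->G->R'->A->plug->A
Char 2 ('D'): step: R->2, L=1; D->plug->D->R->H->L->C->refl->F->L'->D->R'->C->plug->C
Char 3 ('F'): step: R->3, L=1; F->plug->F->R->F->L->H->refl->A->L'->G->R'->C->plug->C
Char 4 ('H'): step: R->4, L=1; H->plug->H->R->H->L->C->refl->F->L'->D->R'->F->plug->F
Char 5 ('F'): step: R->5, L=1; F->plug->F->R->B->L->B->refl->E->L'->A->R'->H->plug->H
Char 6 ('D'): step: R->6, L=1; D->plug->D->R->B->L->B->refl->E->L'->A->R'->E->plug->E
Char 7 ('C'): step: R->7, L=1; C->plug->C->R->A->L->E->refl->B->L'->B->R'->B->plug->B
Char 8 ('B'): step: R->0, L->2 (L advanced); B->plug->B->R->H->L->D->refl->G->L'->E->R'->G->plug->G
Char 9 ('D'): step: R->1, L=2; D->plug->D->R->E->L->G->refl->D->L'->H->R'->H->plug->H
Char 10 ('F'): step: R->2, L=2; F->plug->F->R->A->L->A->refl->H->L'->F->R'->H->plug->H
Char 11 ('H'): step: R->3, L=2; H->plug->H->R->D->L->C->refl->F->L'->B->R'->D->plug->D
Char 12 ('H'): step: R->4, L=2; H->plug->H->R->H->L->D->refl->G->L'->E->R'->E->plug->E
Final: ciphertext=ACCFHEBGHHDE, RIGHT=4, LEFT=2

Answer: ACCFHEBGHHDE 4 2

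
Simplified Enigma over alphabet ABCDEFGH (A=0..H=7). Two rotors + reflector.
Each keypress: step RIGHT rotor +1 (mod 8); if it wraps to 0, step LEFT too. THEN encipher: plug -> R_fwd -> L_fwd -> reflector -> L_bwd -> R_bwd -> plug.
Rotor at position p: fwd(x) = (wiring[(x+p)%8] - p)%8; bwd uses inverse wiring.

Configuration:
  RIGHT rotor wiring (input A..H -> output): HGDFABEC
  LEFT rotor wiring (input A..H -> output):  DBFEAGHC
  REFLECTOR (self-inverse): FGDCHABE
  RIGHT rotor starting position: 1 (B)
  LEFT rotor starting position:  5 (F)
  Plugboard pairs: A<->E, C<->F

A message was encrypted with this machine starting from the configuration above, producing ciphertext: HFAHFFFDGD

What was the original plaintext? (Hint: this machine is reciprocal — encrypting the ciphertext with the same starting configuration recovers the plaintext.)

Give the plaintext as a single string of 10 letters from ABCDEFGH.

Answer: FCFGCCBBCC

Derivation:
Char 1 ('H'): step: R->2, L=5; H->plug->H->R->E->L->E->refl->H->L'->G->R'->C->plug->F
Char 2 ('F'): step: R->3, L=5; F->plug->C->R->G->L->H->refl->E->L'->E->R'->F->plug->C
Char 3 ('A'): step: R->4, L=5; A->plug->E->R->D->L->G->refl->B->L'->A->R'->C->plug->F
Char 4 ('H'): step: R->5, L=5; H->plug->H->R->D->L->G->refl->B->L'->A->R'->G->plug->G
Char 5 ('F'): step: R->6, L=5; F->plug->C->R->B->L->C->refl->D->L'->H->R'->F->plug->C
Char 6 ('F'): step: R->7, L=5; F->plug->C->R->H->L->D->refl->C->L'->B->R'->F->plug->C
Char 7 ('F'): step: R->0, L->6 (L advanced); F->plug->C->R->D->L->D->refl->C->L'->G->R'->B->plug->B
Char 8 ('D'): step: R->1, L=6; D->plug->D->R->H->L->A->refl->F->L'->C->R'->B->plug->B
Char 9 ('G'): step: R->2, L=6; G->plug->G->R->F->L->G->refl->B->L'->A->R'->F->plug->C
Char 10 ('D'): step: R->3, L=6; D->plug->D->R->B->L->E->refl->H->L'->E->R'->F->plug->C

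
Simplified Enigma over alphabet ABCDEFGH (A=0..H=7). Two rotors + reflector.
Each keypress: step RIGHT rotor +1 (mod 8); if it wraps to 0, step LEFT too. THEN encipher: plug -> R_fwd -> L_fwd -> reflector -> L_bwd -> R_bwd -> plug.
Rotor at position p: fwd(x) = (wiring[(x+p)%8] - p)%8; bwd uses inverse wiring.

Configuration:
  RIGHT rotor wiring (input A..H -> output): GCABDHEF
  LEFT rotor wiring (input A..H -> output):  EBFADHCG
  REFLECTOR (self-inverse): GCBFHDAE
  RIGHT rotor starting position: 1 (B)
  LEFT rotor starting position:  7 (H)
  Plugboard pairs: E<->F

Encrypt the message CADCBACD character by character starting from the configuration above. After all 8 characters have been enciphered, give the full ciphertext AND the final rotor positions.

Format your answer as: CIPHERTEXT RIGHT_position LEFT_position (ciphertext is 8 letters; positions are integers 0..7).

Answer: BEAFHCHG 1 0

Derivation:
Char 1 ('C'): step: R->2, L=7; C->plug->C->R->B->L->F->refl->D->L'->H->R'->B->plug->B
Char 2 ('A'): step: R->3, L=7; A->plug->A->R->G->L->A->refl->G->L'->D->R'->F->plug->E
Char 3 ('D'): step: R->4, L=7; D->plug->D->R->B->L->F->refl->D->L'->H->R'->A->plug->A
Char 4 ('C'): step: R->5, L=7; C->plug->C->R->A->L->H->refl->E->L'->F->R'->E->plug->F
Char 5 ('B'): step: R->6, L=7; B->plug->B->R->H->L->D->refl->F->L'->B->R'->H->plug->H
Char 6 ('A'): step: R->7, L=7; A->plug->A->R->G->L->A->refl->G->L'->D->R'->C->plug->C
Char 7 ('C'): step: R->0, L->0 (L advanced); C->plug->C->R->A->L->E->refl->H->L'->F->R'->H->plug->H
Char 8 ('D'): step: R->1, L=0; D->plug->D->R->C->L->F->refl->D->L'->E->R'->G->plug->G
Final: ciphertext=BEAFHCHG, RIGHT=1, LEFT=0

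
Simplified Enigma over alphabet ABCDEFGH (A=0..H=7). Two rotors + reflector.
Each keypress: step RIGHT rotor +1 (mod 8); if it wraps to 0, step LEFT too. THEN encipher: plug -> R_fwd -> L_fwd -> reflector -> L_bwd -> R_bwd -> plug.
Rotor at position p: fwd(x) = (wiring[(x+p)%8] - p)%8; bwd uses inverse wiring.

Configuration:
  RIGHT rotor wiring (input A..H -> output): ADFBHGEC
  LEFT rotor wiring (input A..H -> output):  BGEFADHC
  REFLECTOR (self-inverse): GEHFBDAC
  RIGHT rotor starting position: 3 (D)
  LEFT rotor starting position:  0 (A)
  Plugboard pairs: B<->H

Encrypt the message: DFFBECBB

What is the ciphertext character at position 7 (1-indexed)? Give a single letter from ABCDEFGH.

Char 1 ('D'): step: R->4, L=0; D->plug->D->R->G->L->H->refl->C->L'->H->R'->F->plug->F
Char 2 ('F'): step: R->5, L=0; F->plug->F->R->A->L->B->refl->E->L'->C->R'->H->plug->B
Char 3 ('F'): step: R->6, L=0; F->plug->F->R->D->L->F->refl->D->L'->F->R'->D->plug->D
Char 4 ('B'): step: R->7, L=0; B->plug->H->R->F->L->D->refl->F->L'->D->R'->A->plug->A
Char 5 ('E'): step: R->0, L->1 (L advanced); E->plug->E->R->H->L->A->refl->G->L'->F->R'->C->plug->C
Char 6 ('C'): step: R->1, L=1; C->plug->C->R->A->L->F->refl->D->L'->B->R'->G->plug->G
Char 7 ('B'): step: R->2, L=1; B->plug->H->R->B->L->D->refl->F->L'->A->R'->F->plug->F

F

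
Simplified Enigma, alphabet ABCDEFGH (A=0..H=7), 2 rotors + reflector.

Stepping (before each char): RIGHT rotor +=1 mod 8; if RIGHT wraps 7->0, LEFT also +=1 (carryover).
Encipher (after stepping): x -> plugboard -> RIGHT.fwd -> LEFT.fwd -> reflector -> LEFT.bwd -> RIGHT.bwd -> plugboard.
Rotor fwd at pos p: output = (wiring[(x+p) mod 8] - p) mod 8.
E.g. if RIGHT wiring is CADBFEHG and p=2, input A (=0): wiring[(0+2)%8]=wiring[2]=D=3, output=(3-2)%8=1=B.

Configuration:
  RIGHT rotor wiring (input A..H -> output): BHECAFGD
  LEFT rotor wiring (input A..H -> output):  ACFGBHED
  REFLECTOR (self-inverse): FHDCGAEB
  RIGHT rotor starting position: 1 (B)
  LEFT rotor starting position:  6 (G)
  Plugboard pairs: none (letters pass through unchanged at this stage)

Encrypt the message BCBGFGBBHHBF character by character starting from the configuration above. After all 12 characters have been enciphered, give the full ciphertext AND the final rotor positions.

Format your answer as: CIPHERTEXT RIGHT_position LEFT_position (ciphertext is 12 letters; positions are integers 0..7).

Char 1 ('B'): step: R->2, L=6; B->plug->B->R->A->L->G->refl->E->L'->D->R'->D->plug->D
Char 2 ('C'): step: R->3, L=6; C->plug->C->R->C->L->C->refl->D->L'->G->R'->F->plug->F
Char 3 ('B'): step: R->4, L=6; B->plug->B->R->B->L->F->refl->A->L'->F->R'->E->plug->E
Char 4 ('G'): step: R->5, L=6; G->plug->G->R->F->L->A->refl->F->L'->B->R'->B->plug->B
Char 5 ('F'): step: R->6, L=6; F->plug->F->R->E->L->H->refl->B->L'->H->R'->H->plug->H
Char 6 ('G'): step: R->7, L=6; G->plug->G->R->G->L->D->refl->C->L'->C->R'->B->plug->B
Char 7 ('B'): step: R->0, L->7 (L advanced); B->plug->B->R->H->L->F->refl->A->L'->G->R'->G->plug->G
Char 8 ('B'): step: R->1, L=7; B->plug->B->R->D->L->G->refl->E->L'->A->R'->H->plug->H
Char 9 ('H'): step: R->2, L=7; H->plug->H->R->F->L->C->refl->D->L'->C->R'->A->plug->A
Char 10 ('H'): step: R->3, L=7; H->plug->H->R->B->L->B->refl->H->L'->E->R'->G->plug->G
Char 11 ('B'): step: R->4, L=7; B->plug->B->R->B->L->B->refl->H->L'->E->R'->A->plug->A
Char 12 ('F'): step: R->5, L=7; F->plug->F->R->H->L->F->refl->A->L'->G->R'->C->plug->C
Final: ciphertext=DFEBHBGHAGAC, RIGHT=5, LEFT=7

Answer: DFEBHBGHAGAC 5 7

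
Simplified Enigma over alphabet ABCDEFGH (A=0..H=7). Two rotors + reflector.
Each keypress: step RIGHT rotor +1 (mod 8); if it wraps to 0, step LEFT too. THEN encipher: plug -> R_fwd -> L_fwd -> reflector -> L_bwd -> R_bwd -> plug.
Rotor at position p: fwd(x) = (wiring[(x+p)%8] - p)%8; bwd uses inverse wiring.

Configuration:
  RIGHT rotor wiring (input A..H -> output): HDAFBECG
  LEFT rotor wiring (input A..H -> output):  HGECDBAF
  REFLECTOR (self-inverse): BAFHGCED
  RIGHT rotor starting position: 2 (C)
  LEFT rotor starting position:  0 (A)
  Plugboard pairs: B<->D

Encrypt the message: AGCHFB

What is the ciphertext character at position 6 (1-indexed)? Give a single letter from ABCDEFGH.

Char 1 ('A'): step: R->3, L=0; A->plug->A->R->C->L->E->refl->G->L'->B->R'->C->plug->C
Char 2 ('G'): step: R->4, L=0; G->plug->G->R->E->L->D->refl->H->L'->A->R'->B->plug->D
Char 3 ('C'): step: R->5, L=0; C->plug->C->R->B->L->G->refl->E->L'->C->R'->D->plug->B
Char 4 ('H'): step: R->6, L=0; H->plug->H->R->G->L->A->refl->B->L'->F->R'->D->plug->B
Char 5 ('F'): step: R->7, L=0; F->plug->F->R->C->L->E->refl->G->L'->B->R'->D->plug->B
Char 6 ('B'): step: R->0, L->1 (L advanced); B->plug->D->R->F->L->H->refl->D->L'->B->R'->E->plug->E

E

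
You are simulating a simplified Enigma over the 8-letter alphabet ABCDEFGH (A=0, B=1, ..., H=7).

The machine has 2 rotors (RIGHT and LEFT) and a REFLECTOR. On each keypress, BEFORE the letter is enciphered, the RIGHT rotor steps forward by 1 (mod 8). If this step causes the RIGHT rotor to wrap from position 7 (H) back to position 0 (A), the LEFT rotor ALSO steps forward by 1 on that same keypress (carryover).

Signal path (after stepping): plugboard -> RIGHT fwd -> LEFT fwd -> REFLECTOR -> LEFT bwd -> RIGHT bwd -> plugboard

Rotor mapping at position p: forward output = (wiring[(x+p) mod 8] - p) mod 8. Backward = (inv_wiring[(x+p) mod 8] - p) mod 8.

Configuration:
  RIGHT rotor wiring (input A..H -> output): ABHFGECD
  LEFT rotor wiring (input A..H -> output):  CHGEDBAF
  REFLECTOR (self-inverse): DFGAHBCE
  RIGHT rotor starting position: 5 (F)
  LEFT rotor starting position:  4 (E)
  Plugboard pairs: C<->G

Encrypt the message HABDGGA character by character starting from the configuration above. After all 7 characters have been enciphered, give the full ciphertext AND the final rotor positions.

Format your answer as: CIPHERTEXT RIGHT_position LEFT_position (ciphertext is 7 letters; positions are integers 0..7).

Answer: AECEHAH 4 5

Derivation:
Char 1 ('H'): step: R->6, L=4; H->plug->H->R->G->L->C->refl->G->L'->E->R'->A->plug->A
Char 2 ('A'): step: R->7, L=4; A->plug->A->R->E->L->G->refl->C->L'->G->R'->E->plug->E
Char 3 ('B'): step: R->0, L->5 (L advanced); B->plug->B->R->B->L->D->refl->A->L'->C->R'->G->plug->C
Char 4 ('D'): step: R->1, L=5; D->plug->D->R->F->L->B->refl->F->L'->D->R'->E->plug->E
Char 5 ('G'): step: R->2, L=5; G->plug->C->R->E->L->C->refl->G->L'->H->R'->H->plug->H
Char 6 ('G'): step: R->3, L=5; G->plug->C->R->B->L->D->refl->A->L'->C->R'->A->plug->A
Char 7 ('A'): step: R->4, L=5; A->plug->A->R->C->L->A->refl->D->L'->B->R'->H->plug->H
Final: ciphertext=AECEHAH, RIGHT=4, LEFT=5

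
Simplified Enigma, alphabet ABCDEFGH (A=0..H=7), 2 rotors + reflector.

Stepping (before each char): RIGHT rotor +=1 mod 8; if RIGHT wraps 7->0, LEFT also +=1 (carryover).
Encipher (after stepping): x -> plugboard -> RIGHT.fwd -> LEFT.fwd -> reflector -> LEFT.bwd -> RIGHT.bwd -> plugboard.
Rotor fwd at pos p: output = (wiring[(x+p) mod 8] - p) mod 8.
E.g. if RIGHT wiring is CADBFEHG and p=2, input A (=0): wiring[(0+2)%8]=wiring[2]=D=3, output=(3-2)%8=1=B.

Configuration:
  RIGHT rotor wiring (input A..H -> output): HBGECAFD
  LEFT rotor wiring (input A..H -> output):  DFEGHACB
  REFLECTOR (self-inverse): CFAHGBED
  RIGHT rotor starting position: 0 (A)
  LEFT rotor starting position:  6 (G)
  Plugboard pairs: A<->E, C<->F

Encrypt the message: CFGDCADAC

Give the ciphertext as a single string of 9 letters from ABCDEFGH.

Char 1 ('C'): step: R->1, L=6; C->plug->F->R->E->L->G->refl->E->L'->A->R'->A->plug->E
Char 2 ('F'): step: R->2, L=6; F->plug->C->R->A->L->E->refl->G->L'->E->R'->A->plug->E
Char 3 ('G'): step: R->3, L=6; G->plug->G->R->G->L->B->refl->F->L'->C->R'->D->plug->D
Char 4 ('D'): step: R->4, L=6; D->plug->D->R->H->L->C->refl->A->L'->F->R'->F->plug->C
Char 5 ('C'): step: R->5, L=6; C->plug->F->R->B->L->D->refl->H->L'->D->R'->A->plug->E
Char 6 ('A'): step: R->6, L=6; A->plug->E->R->A->L->E->refl->G->L'->E->R'->G->plug->G
Char 7 ('D'): step: R->7, L=6; D->plug->D->R->H->L->C->refl->A->L'->F->R'->E->plug->A
Char 8 ('A'): step: R->0, L->7 (L advanced); A->plug->E->R->C->L->G->refl->E->L'->B->R'->B->plug->B
Char 9 ('C'): step: R->1, L=7; C->plug->F->R->E->L->H->refl->D->L'->H->R'->E->plug->A

Answer: EEDCEGABA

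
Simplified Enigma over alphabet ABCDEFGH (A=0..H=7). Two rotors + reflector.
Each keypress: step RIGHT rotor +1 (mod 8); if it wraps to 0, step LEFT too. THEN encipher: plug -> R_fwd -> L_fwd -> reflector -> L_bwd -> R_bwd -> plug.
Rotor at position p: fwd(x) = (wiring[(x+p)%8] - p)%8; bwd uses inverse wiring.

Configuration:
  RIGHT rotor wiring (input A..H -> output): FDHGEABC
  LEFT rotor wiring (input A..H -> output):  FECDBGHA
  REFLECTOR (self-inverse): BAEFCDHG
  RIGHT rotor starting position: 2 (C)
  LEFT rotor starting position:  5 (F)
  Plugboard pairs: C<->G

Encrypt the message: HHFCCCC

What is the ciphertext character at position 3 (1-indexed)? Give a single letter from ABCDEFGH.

Char 1 ('H'): step: R->3, L=5; H->plug->H->R->E->L->H->refl->G->L'->G->R'->D->plug->D
Char 2 ('H'): step: R->4, L=5; H->plug->H->R->C->L->D->refl->F->L'->F->R'->C->plug->G
Char 3 ('F'): step: R->5, L=5; F->plug->F->R->C->L->D->refl->F->L'->F->R'->C->plug->G

G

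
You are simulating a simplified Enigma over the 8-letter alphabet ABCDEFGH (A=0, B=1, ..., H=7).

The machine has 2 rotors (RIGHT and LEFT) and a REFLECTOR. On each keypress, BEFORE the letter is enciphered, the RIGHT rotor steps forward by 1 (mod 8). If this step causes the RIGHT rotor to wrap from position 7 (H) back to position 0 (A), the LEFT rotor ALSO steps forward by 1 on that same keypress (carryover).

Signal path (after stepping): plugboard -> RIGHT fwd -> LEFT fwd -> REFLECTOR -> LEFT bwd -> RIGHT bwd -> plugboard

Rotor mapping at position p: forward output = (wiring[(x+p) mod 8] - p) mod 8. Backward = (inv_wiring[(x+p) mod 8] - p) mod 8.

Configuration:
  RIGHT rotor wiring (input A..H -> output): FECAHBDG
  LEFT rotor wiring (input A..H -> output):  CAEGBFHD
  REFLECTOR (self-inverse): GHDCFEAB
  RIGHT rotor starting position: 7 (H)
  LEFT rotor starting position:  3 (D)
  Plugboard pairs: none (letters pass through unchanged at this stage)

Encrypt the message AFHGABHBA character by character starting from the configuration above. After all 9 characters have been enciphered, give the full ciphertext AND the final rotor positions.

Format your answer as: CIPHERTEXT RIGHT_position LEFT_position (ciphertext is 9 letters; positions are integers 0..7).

Char 1 ('A'): step: R->0, L->4 (L advanced); A->plug->A->R->F->L->E->refl->F->L'->A->R'->D->plug->D
Char 2 ('F'): step: R->1, L=4; F->plug->F->R->C->L->D->refl->C->L'->H->R'->C->plug->C
Char 3 ('H'): step: R->2, L=4; H->plug->H->R->C->L->D->refl->C->L'->H->R'->D->plug->D
Char 4 ('G'): step: R->3, L=4; G->plug->G->R->B->L->B->refl->H->L'->D->R'->E->plug->E
Char 5 ('A'): step: R->4, L=4; A->plug->A->R->D->L->H->refl->B->L'->B->R'->E->plug->E
Char 6 ('B'): step: R->5, L=4; B->plug->B->R->G->L->A->refl->G->L'->E->R'->A->plug->A
Char 7 ('H'): step: R->6, L=4; H->plug->H->R->D->L->H->refl->B->L'->B->R'->G->plug->G
Char 8 ('B'): step: R->7, L=4; B->plug->B->R->G->L->A->refl->G->L'->E->R'->H->plug->H
Char 9 ('A'): step: R->0, L->5 (L advanced); A->plug->A->R->F->L->H->refl->B->L'->G->R'->H->plug->H
Final: ciphertext=DCDEEAGHH, RIGHT=0, LEFT=5

Answer: DCDEEAGHH 0 5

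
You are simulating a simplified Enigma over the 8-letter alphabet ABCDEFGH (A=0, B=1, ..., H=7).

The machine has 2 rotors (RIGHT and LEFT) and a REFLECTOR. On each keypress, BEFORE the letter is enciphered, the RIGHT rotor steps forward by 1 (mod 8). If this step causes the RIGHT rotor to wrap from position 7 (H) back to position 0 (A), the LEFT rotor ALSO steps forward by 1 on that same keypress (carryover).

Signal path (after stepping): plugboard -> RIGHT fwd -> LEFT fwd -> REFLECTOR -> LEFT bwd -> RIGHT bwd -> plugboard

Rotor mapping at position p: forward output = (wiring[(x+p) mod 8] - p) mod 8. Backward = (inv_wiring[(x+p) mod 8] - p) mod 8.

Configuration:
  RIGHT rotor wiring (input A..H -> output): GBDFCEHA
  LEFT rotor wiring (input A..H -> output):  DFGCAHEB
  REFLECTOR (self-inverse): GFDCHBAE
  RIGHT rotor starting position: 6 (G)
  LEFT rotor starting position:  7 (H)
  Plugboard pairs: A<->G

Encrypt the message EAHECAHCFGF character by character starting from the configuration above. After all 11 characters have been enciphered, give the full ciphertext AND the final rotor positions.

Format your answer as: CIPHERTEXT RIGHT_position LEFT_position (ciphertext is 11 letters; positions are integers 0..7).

Char 1 ('E'): step: R->7, L=7; E->plug->E->R->G->L->A->refl->G->L'->C->R'->C->plug->C
Char 2 ('A'): step: R->0, L->0 (L advanced); A->plug->G->R->H->L->B->refl->F->L'->B->R'->B->plug->B
Char 3 ('H'): step: R->1, L=0; H->plug->H->R->F->L->H->refl->E->L'->G->R'->F->plug->F
Char 4 ('E'): step: R->2, L=0; E->plug->E->R->F->L->H->refl->E->L'->G->R'->F->plug->F
Char 5 ('C'): step: R->3, L=0; C->plug->C->R->B->L->F->refl->B->L'->H->R'->B->plug->B
Char 6 ('A'): step: R->4, L=0; A->plug->G->R->H->L->B->refl->F->L'->B->R'->H->plug->H
Char 7 ('H'): step: R->5, L=0; H->plug->H->R->F->L->H->refl->E->L'->G->R'->F->plug->F
Char 8 ('C'): step: R->6, L=0; C->plug->C->R->A->L->D->refl->C->L'->D->R'->D->plug->D
Char 9 ('F'): step: R->7, L=0; F->plug->F->R->D->L->C->refl->D->L'->A->R'->H->plug->H
Char 10 ('G'): step: R->0, L->1 (L advanced); G->plug->A->R->G->L->A->refl->G->L'->E->R'->F->plug->F
Char 11 ('F'): step: R->1, L=1; F->plug->F->R->G->L->A->refl->G->L'->E->R'->C->plug->C
Final: ciphertext=CBFFBHFDHFC, RIGHT=1, LEFT=1

Answer: CBFFBHFDHFC 1 1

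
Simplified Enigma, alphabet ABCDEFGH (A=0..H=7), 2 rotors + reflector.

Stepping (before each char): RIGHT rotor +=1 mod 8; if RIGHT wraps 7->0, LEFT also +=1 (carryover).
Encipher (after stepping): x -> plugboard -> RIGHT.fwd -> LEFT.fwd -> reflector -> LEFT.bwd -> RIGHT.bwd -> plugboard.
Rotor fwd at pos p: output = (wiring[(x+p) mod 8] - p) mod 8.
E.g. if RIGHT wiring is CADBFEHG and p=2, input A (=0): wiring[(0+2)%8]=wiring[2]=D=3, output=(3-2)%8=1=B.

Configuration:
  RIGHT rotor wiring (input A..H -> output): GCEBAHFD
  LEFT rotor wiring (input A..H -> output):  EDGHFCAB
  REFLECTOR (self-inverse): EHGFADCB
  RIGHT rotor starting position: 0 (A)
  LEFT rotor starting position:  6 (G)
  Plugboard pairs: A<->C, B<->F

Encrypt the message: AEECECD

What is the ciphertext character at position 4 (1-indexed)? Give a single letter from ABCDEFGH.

Char 1 ('A'): step: R->1, L=6; A->plug->C->R->A->L->C->refl->G->L'->C->R'->G->plug->G
Char 2 ('E'): step: R->2, L=6; E->plug->E->R->D->L->F->refl->D->L'->B->R'->F->plug->B
Char 3 ('E'): step: R->3, L=6; E->plug->E->R->A->L->C->refl->G->L'->C->R'->D->plug->D
Char 4 ('C'): step: R->4, L=6; C->plug->A->R->E->L->A->refl->E->L'->H->R'->D->plug->D

D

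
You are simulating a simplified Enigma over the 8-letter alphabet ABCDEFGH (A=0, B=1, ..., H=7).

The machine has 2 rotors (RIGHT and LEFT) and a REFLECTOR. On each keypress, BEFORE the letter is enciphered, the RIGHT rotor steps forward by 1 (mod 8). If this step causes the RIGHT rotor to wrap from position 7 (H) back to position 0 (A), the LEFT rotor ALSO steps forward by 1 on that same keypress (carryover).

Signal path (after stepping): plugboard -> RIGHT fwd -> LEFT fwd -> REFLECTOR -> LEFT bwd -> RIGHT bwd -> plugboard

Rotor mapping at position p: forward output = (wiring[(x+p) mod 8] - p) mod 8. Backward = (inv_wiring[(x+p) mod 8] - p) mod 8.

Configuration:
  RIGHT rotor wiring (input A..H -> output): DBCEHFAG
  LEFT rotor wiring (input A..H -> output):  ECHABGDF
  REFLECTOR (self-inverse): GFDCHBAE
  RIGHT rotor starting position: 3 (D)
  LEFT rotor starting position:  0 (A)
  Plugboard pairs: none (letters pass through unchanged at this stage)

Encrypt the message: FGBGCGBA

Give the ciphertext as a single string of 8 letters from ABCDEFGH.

Char 1 ('F'): step: R->4, L=0; F->plug->F->R->F->L->G->refl->A->L'->D->R'->A->plug->A
Char 2 ('G'): step: R->5, L=0; G->plug->G->R->H->L->F->refl->B->L'->E->R'->E->plug->E
Char 3 ('B'): step: R->6, L=0; B->plug->B->R->A->L->E->refl->H->L'->C->R'->A->plug->A
Char 4 ('G'): step: R->7, L=0; G->plug->G->R->G->L->D->refl->C->L'->B->R'->H->plug->H
Char 5 ('C'): step: R->0, L->1 (L advanced); C->plug->C->R->C->L->H->refl->E->L'->G->R'->H->plug->H
Char 6 ('G'): step: R->1, L=1; G->plug->G->R->F->L->C->refl->D->L'->H->R'->F->plug->F
Char 7 ('B'): step: R->2, L=1; B->plug->B->R->C->L->H->refl->E->L'->G->R'->E->plug->E
Char 8 ('A'): step: R->3, L=1; A->plug->A->R->B->L->G->refl->A->L'->D->R'->E->plug->E

Answer: AEAHHFEE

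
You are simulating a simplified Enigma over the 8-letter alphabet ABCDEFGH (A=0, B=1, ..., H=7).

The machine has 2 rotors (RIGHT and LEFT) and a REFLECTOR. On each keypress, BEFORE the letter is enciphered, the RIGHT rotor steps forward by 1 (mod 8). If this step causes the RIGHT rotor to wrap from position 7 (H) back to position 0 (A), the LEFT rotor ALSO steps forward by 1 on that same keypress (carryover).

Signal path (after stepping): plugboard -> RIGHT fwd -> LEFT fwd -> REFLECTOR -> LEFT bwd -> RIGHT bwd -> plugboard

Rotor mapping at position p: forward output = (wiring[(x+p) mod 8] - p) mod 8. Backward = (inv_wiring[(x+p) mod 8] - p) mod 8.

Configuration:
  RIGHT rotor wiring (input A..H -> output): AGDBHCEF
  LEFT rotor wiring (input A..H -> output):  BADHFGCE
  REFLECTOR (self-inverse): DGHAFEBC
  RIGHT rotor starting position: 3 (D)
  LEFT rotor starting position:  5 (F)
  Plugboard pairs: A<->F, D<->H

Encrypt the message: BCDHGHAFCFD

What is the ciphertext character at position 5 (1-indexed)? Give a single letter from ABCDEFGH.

Char 1 ('B'): step: R->4, L=5; B->plug->B->R->G->L->C->refl->H->L'->C->R'->F->plug->A
Char 2 ('C'): step: R->5, L=5; C->plug->C->R->A->L->B->refl->G->L'->F->R'->A->plug->F
Char 3 ('D'): step: R->6, L=5; D->plug->H->R->E->L->D->refl->A->L'->H->R'->B->plug->B
Char 4 ('H'): step: R->7, L=5; H->plug->D->R->E->L->D->refl->A->L'->H->R'->C->plug->C
Char 5 ('G'): step: R->0, L->6 (L advanced); G->plug->G->R->E->L->F->refl->E->L'->A->R'->A->plug->F

F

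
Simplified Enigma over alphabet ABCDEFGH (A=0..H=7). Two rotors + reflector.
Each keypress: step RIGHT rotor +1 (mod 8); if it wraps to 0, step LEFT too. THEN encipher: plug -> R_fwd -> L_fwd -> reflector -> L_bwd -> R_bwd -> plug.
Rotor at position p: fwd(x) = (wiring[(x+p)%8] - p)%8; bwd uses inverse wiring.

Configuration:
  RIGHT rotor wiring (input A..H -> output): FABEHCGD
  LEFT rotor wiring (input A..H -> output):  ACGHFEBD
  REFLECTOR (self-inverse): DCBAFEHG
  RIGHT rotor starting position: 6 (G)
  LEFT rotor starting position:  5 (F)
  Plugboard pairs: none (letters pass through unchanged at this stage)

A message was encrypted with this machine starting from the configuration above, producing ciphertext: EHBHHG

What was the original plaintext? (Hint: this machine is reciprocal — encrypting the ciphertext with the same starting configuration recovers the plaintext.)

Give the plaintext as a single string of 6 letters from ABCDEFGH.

Char 1 ('E'): step: R->7, L=5; E->plug->E->R->F->L->B->refl->C->L'->G->R'->B->plug->B
Char 2 ('H'): step: R->0, L->6 (L advanced); H->plug->H->R->D->L->E->refl->F->L'->B->R'->C->plug->C
Char 3 ('B'): step: R->1, L=6; B->plug->B->R->A->L->D->refl->A->L'->E->R'->H->plug->H
Char 4 ('H'): step: R->2, L=6; H->plug->H->R->G->L->H->refl->G->L'->H->R'->A->plug->A
Char 5 ('H'): step: R->3, L=6; H->plug->H->R->G->L->H->refl->G->L'->H->R'->C->plug->C
Char 6 ('G'): step: R->4, L=6; G->plug->G->R->F->L->B->refl->C->L'->C->R'->C->plug->C

Answer: BCHACC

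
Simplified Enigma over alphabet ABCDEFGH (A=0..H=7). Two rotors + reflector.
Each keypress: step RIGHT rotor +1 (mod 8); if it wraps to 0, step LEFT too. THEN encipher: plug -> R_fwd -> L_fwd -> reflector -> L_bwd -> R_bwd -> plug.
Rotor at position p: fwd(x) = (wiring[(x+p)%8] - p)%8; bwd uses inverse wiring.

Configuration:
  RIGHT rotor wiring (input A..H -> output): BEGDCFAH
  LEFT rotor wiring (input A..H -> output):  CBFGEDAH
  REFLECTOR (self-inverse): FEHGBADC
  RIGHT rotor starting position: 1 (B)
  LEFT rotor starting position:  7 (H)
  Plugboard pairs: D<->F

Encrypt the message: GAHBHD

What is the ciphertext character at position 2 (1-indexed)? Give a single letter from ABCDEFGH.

Char 1 ('G'): step: R->2, L=7; G->plug->G->R->H->L->B->refl->E->L'->G->R'->E->plug->E
Char 2 ('A'): step: R->3, L=7; A->plug->A->R->A->L->A->refl->F->L'->F->R'->D->plug->F

F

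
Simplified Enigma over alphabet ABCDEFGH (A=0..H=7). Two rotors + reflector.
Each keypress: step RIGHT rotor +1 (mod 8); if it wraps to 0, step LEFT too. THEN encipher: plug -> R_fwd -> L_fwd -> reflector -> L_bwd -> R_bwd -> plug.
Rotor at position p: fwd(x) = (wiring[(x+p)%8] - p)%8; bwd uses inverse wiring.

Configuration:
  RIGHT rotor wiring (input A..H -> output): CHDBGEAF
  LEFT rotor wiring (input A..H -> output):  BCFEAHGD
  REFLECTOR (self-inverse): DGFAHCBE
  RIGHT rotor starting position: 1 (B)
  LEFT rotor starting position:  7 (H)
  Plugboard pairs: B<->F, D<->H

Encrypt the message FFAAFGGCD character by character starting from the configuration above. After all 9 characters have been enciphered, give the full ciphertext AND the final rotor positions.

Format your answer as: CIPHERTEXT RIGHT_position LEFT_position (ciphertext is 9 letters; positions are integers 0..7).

Char 1 ('F'): step: R->2, L=7; F->plug->B->R->H->L->H->refl->E->L'->A->R'->G->plug->G
Char 2 ('F'): step: R->3, L=7; F->plug->B->R->D->L->G->refl->B->L'->F->R'->D->plug->H
Char 3 ('A'): step: R->4, L=7; A->plug->A->R->C->L->D->refl->A->L'->G->R'->E->plug->E
Char 4 ('A'): step: R->5, L=7; A->plug->A->R->H->L->H->refl->E->L'->A->R'->C->plug->C
Char 5 ('F'): step: R->6, L=7; F->plug->B->R->H->L->H->refl->E->L'->A->R'->G->plug->G
Char 6 ('G'): step: R->7, L=7; G->plug->G->R->F->L->B->refl->G->L'->D->R'->B->plug->F
Char 7 ('G'): step: R->0, L->0 (L advanced); G->plug->G->R->A->L->B->refl->G->L'->G->R'->E->plug->E
Char 8 ('C'): step: R->1, L=0; C->plug->C->R->A->L->B->refl->G->L'->G->R'->A->plug->A
Char 9 ('D'): step: R->2, L=0; D->plug->H->R->F->L->H->refl->E->L'->D->R'->F->plug->B
Final: ciphertext=GHECGFEAB, RIGHT=2, LEFT=0

Answer: GHECGFEAB 2 0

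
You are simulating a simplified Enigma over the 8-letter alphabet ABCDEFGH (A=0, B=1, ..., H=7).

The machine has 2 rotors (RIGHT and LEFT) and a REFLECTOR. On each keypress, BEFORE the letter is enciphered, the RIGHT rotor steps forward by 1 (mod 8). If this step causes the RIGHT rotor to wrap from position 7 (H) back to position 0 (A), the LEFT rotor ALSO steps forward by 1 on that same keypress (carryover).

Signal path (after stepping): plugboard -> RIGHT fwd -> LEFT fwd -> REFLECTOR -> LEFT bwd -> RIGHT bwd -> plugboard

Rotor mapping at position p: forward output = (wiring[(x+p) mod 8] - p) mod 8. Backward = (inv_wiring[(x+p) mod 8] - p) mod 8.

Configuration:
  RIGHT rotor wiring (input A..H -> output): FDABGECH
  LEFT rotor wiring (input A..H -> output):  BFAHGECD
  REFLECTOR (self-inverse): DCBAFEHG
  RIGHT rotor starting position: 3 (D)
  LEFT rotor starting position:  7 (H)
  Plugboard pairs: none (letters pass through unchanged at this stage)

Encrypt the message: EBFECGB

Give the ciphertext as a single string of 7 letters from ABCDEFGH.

Char 1 ('E'): step: R->4, L=7; E->plug->E->R->B->L->C->refl->B->L'->D->R'->D->plug->D
Char 2 ('B'): step: R->5, L=7; B->plug->B->R->F->L->H->refl->G->L'->C->R'->C->plug->C
Char 3 ('F'): step: R->6, L=7; F->plug->F->R->D->L->B->refl->C->L'->B->R'->B->plug->B
Char 4 ('E'): step: R->7, L=7; E->plug->E->R->C->L->G->refl->H->L'->F->R'->G->plug->G
Char 5 ('C'): step: R->0, L->0 (L advanced); C->plug->C->R->A->L->B->refl->C->L'->G->R'->E->plug->E
Char 6 ('G'): step: R->1, L=0; G->plug->G->R->G->L->C->refl->B->L'->A->R'->C->plug->C
Char 7 ('B'): step: R->2, L=0; B->plug->B->R->H->L->D->refl->A->L'->C->R'->D->plug->D

Answer: DCBGECD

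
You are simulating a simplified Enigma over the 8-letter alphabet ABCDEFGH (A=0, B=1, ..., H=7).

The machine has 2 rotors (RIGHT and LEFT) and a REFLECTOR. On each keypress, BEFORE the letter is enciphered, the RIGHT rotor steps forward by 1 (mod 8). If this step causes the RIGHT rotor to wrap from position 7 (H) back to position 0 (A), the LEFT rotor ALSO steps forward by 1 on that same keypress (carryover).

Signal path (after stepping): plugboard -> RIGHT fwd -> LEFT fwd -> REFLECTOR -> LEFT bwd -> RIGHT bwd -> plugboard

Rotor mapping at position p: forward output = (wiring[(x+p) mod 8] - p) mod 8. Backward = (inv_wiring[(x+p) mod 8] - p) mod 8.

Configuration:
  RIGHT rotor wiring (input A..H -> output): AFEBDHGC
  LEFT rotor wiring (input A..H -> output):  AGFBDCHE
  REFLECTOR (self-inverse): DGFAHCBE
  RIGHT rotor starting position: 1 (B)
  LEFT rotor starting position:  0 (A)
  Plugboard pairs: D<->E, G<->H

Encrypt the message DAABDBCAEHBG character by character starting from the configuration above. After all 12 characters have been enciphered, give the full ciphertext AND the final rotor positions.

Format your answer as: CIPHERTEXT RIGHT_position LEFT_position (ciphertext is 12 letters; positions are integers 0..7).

Char 1 ('D'): step: R->2, L=0; D->plug->E->R->E->L->D->refl->A->L'->A->R'->F->plug->F
Char 2 ('A'): step: R->3, L=0; A->plug->A->R->G->L->H->refl->E->L'->H->R'->E->plug->D
Char 3 ('A'): step: R->4, L=0; A->plug->A->R->H->L->E->refl->H->L'->G->R'->D->plug->E
Char 4 ('B'): step: R->5, L=0; B->plug->B->R->B->L->G->refl->B->L'->D->R'->D->plug->E
Char 5 ('D'): step: R->6, L=0; D->plug->E->R->G->L->H->refl->E->L'->H->R'->D->plug->E
Char 6 ('B'): step: R->7, L=0; B->plug->B->R->B->L->G->refl->B->L'->D->R'->A->plug->A
Char 7 ('C'): step: R->0, L->1 (L advanced); C->plug->C->R->E->L->B->refl->G->L'->F->R'->B->plug->B
Char 8 ('A'): step: R->1, L=1; A->plug->A->R->E->L->B->refl->G->L'->F->R'->F->plug->F
Char 9 ('E'): step: R->2, L=1; E->plug->D->R->F->L->G->refl->B->L'->E->R'->E->plug->D
Char 10 ('H'): step: R->3, L=1; H->plug->G->R->C->L->A->refl->D->L'->G->R'->A->plug->A
Char 11 ('B'): step: R->4, L=1; B->plug->B->R->D->L->C->refl->F->L'->A->R'->G->plug->H
Char 12 ('G'): step: R->5, L=1; G->plug->H->R->G->L->D->refl->A->L'->C->R'->A->plug->A
Final: ciphertext=FDEEEABFDAHA, RIGHT=5, LEFT=1

Answer: FDEEEABFDAHA 5 1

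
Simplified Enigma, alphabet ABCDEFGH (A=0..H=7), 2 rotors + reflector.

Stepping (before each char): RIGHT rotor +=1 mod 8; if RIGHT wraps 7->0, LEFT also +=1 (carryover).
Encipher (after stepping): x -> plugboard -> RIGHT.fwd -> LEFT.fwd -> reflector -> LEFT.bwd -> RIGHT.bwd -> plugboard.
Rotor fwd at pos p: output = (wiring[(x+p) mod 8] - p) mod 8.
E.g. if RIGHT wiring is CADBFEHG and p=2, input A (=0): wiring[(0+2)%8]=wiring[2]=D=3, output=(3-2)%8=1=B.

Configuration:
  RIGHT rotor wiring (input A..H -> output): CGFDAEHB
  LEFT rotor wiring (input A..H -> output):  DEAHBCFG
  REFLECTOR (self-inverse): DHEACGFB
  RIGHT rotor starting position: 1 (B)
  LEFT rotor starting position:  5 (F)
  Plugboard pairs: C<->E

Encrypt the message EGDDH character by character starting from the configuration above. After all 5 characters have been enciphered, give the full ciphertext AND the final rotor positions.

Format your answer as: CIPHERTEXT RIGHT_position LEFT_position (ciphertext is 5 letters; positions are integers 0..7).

Answer: FAGCC 6 5

Derivation:
Char 1 ('E'): step: R->2, L=5; E->plug->C->R->G->L->C->refl->E->L'->H->R'->F->plug->F
Char 2 ('G'): step: R->3, L=5; G->plug->G->R->D->L->G->refl->F->L'->A->R'->A->plug->A
Char 3 ('D'): step: R->4, L=5; D->plug->D->R->F->L->D->refl->A->L'->B->R'->G->plug->G
Char 4 ('D'): step: R->5, L=5; D->plug->D->R->F->L->D->refl->A->L'->B->R'->E->plug->C
Char 5 ('H'): step: R->6, L=5; H->plug->H->R->G->L->C->refl->E->L'->H->R'->E->plug->C
Final: ciphertext=FAGCC, RIGHT=6, LEFT=5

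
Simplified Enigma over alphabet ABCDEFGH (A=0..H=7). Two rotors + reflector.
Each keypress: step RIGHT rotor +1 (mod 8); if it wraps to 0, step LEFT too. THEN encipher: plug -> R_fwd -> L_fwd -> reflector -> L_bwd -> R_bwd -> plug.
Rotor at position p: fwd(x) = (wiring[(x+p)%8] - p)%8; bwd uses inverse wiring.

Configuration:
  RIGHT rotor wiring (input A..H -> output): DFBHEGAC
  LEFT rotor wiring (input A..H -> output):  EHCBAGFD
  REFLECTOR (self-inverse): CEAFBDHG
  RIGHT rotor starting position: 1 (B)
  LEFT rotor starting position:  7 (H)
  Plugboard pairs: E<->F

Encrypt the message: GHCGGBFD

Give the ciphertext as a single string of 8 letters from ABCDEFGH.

Answer: HFBEDDHB

Derivation:
Char 1 ('G'): step: R->2, L=7; G->plug->G->R->B->L->F->refl->D->L'->D->R'->H->plug->H
Char 2 ('H'): step: R->3, L=7; H->plug->H->R->G->L->H->refl->G->L'->H->R'->E->plug->F
Char 3 ('C'): step: R->4, L=7; C->plug->C->R->E->L->C->refl->A->L'->C->R'->B->plug->B
Char 4 ('G'): step: R->5, L=7; G->plug->G->R->C->L->A->refl->C->L'->E->R'->F->plug->E
Char 5 ('G'): step: R->6, L=7; G->plug->G->R->G->L->H->refl->G->L'->H->R'->D->plug->D
Char 6 ('B'): step: R->7, L=7; B->plug->B->R->E->L->C->refl->A->L'->C->R'->D->plug->D
Char 7 ('F'): step: R->0, L->0 (L advanced); F->plug->E->R->E->L->A->refl->C->L'->C->R'->H->plug->H
Char 8 ('D'): step: R->1, L=0; D->plug->D->R->D->L->B->refl->E->L'->A->R'->B->plug->B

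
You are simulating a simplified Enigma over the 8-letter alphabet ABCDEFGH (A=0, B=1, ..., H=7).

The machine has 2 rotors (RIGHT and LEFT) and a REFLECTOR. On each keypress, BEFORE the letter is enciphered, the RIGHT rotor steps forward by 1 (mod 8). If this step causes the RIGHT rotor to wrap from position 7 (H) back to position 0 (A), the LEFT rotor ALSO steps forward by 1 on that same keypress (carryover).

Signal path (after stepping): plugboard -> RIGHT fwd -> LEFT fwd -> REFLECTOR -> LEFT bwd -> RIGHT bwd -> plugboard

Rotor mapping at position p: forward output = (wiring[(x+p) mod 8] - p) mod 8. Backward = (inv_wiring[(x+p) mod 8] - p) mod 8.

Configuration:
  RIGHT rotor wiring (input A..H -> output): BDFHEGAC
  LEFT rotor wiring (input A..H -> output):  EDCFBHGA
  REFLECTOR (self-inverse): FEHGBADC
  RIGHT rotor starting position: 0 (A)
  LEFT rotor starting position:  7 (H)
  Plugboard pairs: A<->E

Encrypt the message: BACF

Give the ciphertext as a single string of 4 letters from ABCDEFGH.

Char 1 ('B'): step: R->1, L=7; B->plug->B->R->E->L->G->refl->D->L'->D->R'->D->plug->D
Char 2 ('A'): step: R->2, L=7; A->plug->E->R->G->L->A->refl->F->L'->B->R'->H->plug->H
Char 3 ('C'): step: R->3, L=7; C->plug->C->R->D->L->D->refl->G->L'->E->R'->A->plug->E
Char 4 ('F'): step: R->4, L=7; F->plug->F->R->H->L->H->refl->C->L'->F->R'->E->plug->A

Answer: DHEA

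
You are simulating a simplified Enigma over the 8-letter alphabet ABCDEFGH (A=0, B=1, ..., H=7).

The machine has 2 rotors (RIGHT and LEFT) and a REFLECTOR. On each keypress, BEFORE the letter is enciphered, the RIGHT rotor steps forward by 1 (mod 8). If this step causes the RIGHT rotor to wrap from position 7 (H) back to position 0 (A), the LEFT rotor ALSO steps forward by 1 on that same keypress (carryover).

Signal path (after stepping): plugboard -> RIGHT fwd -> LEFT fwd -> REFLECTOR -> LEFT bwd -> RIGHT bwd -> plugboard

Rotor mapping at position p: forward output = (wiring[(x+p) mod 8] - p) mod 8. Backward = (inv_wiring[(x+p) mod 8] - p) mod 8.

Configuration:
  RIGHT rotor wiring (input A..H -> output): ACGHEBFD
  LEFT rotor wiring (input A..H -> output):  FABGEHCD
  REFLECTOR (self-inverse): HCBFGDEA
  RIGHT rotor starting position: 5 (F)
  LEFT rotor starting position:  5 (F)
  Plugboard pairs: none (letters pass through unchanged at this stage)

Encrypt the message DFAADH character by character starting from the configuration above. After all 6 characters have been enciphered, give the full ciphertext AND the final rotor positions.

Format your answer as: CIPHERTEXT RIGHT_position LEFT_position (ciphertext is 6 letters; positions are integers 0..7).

Answer: FGCFEG 3 6

Derivation:
Char 1 ('D'): step: R->6, L=5; D->plug->D->R->E->L->D->refl->F->L'->B->R'->F->plug->F
Char 2 ('F'): step: R->7, L=5; F->plug->F->R->F->L->E->refl->G->L'->C->R'->G->plug->G
Char 3 ('A'): step: R->0, L->6 (L advanced); A->plug->A->R->A->L->E->refl->G->L'->G->R'->C->plug->C
Char 4 ('A'): step: R->1, L=6; A->plug->A->R->B->L->F->refl->D->L'->E->R'->F->plug->F
Char 5 ('D'): step: R->2, L=6; D->plug->D->R->H->L->B->refl->C->L'->D->R'->E->plug->E
Char 6 ('H'): step: R->3, L=6; H->plug->H->R->D->L->C->refl->B->L'->H->R'->G->plug->G
Final: ciphertext=FGCFEG, RIGHT=3, LEFT=6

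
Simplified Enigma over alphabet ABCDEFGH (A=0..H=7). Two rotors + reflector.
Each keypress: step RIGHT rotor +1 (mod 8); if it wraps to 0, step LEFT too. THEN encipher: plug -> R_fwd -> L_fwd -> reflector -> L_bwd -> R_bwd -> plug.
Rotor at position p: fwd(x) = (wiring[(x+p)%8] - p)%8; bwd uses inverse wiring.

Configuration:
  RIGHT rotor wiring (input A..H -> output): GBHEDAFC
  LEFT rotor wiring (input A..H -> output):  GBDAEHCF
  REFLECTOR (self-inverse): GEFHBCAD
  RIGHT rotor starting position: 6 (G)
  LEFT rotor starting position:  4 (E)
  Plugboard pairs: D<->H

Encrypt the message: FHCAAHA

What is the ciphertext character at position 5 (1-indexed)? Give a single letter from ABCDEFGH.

Char 1 ('F'): step: R->7, L=4; F->plug->F->R->E->L->C->refl->F->L'->F->R'->E->plug->E
Char 2 ('H'): step: R->0, L->5 (L advanced); H->plug->D->R->E->L->E->refl->B->L'->D->R'->E->plug->E
Char 3 ('C'): step: R->1, L=5; C->plug->C->R->D->L->B->refl->E->L'->E->R'->F->plug->F
Char 4 ('A'): step: R->2, L=5; A->plug->A->R->F->L->G->refl->A->L'->C->R'->B->plug->B
Char 5 ('A'): step: R->3, L=5; A->plug->A->R->B->L->F->refl->C->L'->A->R'->B->plug->B

B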